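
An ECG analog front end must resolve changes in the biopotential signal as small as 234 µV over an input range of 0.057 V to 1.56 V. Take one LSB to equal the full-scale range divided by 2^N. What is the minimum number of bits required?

Full-scale range = 1.56 V − (0.057 V) = 1.503 V.
Need 2^N ≥ 1.503 V / 234 µV = 6423 → N_min = 13.

13 bits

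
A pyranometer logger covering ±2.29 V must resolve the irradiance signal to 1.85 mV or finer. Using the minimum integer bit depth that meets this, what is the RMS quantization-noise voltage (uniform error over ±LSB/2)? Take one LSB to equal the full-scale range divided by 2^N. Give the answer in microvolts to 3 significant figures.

The full-scale span is 2.29 − (-2.29) = 4.58 V.
Levels needed ≥ 4.58/1.85 mV = 2476. 2^12 = 4096 suffices, so N_min = 12.
LSB = 4.58 V ÷ 2^12 = 4.58/4096 V = 1.1182 mV.
σ_q = LSB/√12 = 1.1182 mV/3.4641 = 323 µV.

323 µV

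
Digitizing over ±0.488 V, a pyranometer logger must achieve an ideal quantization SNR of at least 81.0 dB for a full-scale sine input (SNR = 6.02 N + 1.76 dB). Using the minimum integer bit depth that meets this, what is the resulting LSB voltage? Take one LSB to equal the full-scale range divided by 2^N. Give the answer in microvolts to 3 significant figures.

Span: 0.488 V − (-0.488 V) = 0.976 V.
6.02 N + 1.76 ≥ 81.0 gives N ≥ 13.163, so the minimum integer is 14.
One LSB is 0.976 V / 16384 = 59.6 µV.

59.6 µV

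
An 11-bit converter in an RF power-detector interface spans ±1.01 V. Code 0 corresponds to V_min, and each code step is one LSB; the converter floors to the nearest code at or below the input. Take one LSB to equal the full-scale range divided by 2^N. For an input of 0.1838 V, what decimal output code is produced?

1210

Full-scale range = 1.01 V − (-1.01 V) = 2.02 V. LSB = 2.02 V / 2^11 ≈ 0.9863 mV.
(V_in − V_min) × 2^11/range = (0.1838 − (-1.01)) × 2048/2.02 = 1210.348.
Floor → code = 1210.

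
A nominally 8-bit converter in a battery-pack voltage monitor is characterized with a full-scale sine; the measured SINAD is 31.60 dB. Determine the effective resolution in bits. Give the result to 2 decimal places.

4.96 bits

Inverting SNR = 6.02 N + 1.76: N_eff = (31.60 − 1.76)/6.02 = 4.9568.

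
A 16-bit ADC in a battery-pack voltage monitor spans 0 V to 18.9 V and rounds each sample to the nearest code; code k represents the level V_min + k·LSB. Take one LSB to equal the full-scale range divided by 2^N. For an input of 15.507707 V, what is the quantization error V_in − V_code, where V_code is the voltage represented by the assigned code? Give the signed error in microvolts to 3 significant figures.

Full-scale range = 18.9 V. LSB = 18.9 V / 2^16 ≈ 288.4 µV.
Position in LSBs: (15.507707 − (0)) × 65536/18.9 = 53773.1792; rounding gives k = 53773.
Reconstructed level: 0 + 53773 × 18.9/65536 V = 15.507655334 V.
Error = V_in − V_code = 15.507707 − (15.507655334) = +51.7 µV.

+51.7 µV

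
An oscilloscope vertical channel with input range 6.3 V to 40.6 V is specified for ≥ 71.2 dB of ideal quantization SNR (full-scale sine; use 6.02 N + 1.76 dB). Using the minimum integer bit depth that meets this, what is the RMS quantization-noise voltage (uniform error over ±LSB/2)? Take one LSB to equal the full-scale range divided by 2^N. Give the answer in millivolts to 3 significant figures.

2.42 mV

Range = 40.6 − (6.3) = 34.3 V.
N ≥ (71.2 − 1.76)/6.02 = 11.535 → N_min = 12.
Step size = 34.3/4096 V = 8.3740 mV.
RMS noise = LSB/√12 = 2.42 mV.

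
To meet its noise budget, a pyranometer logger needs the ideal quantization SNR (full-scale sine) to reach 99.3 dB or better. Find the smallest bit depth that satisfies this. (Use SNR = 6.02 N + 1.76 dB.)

17 bits

Solving 6.02 N ≥ 99.3 − 1.76: N ≥ 16.203. Round up → N = 17.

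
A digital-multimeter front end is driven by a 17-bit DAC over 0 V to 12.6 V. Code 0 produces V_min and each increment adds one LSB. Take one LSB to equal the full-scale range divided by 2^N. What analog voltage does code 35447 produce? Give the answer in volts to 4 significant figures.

3.408 V

V_FS = 12.6 V. LSB = 12.6 V / 2^17.
Output = V_min + (35447/131072) × range = 0 + 0.270439 × 12.6 V
      = 0 + 3.40753 = 3.40753 V.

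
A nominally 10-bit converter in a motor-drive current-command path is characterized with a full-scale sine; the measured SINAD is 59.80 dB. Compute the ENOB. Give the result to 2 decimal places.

ENOB = (SINAD − 1.76) / 6.02 = (59.80 − 1.76) / 6.02 = 58.04 / 6.02 = 9.6412.

9.64 bits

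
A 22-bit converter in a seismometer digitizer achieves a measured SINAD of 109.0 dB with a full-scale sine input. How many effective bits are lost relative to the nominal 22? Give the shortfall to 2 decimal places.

ENOB = (SINAD − 1.76)/6.02 = (109.0 − 1.76)/6.02 = 17.8140 bits.
Lost resolution: 22 − 17.8140 = 4.1860 bits.

4.19 bits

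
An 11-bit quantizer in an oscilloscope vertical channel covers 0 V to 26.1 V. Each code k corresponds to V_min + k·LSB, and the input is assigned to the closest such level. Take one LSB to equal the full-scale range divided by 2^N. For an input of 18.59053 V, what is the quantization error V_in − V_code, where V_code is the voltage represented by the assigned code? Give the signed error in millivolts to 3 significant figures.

−3.17 mV

Range is 26.1 V. LSB = 26.1 V / 2^11 ≈ 12.74 mV.
(V_in − V_min)/LSB = (18.59053 − (0)) × 2048/26.1 = 1458.7512 → nearest code k = 1459.
V_code = 0 + (1459/2048) × 26.1 = 18.59370117 V.
e = 18.59053 − (18.59370117) = −3.17 mV.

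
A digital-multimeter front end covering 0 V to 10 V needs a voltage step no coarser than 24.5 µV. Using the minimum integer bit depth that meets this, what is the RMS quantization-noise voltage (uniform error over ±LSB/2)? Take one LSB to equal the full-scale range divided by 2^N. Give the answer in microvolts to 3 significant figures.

V_FS = 10 V.
Need 2^N ≥ 10 V / 24.5 µV = 408200 → N_min = 19.
LSB = 10 V / 2^19 = 19.073 µV.
V_rms = LSB/√12 = 5.51 µV.

5.51 µV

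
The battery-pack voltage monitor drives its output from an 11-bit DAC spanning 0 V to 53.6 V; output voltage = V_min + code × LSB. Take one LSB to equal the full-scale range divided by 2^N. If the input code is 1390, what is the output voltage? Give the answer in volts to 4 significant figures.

36.38 V

V_FS = 53.6 V. LSB = 53.6 V / 2^11.
V_out = 0 + 1390 × (53.6/2048) V
      = 0 + 36.3789 = 36.3789 V.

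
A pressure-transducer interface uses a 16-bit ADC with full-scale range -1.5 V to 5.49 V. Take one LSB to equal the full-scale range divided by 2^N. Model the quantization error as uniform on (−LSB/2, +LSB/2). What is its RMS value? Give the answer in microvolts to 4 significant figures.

30.79 µV

Full-scale range = 5.49 V − (-1.5 V) = 6.99 V.
One LSB is 6.99 V / 65536 = 106.659 µV.
σ_q = LSB/√12 = 106.659 µV/3.4641 = 30.79 µV.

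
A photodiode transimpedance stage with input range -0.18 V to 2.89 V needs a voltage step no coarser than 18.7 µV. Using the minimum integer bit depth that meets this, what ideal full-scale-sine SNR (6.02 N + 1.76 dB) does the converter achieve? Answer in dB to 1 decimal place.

110.1 dB

Range = 2.89 − (-0.18) = 3.07 V.
3.07 V / 18.7 µV = 164200. Since 2^17 = 131072 and 2^18 = 262144, N = 18.
SNR = 6.02 × 18 + 1.76 = 110.12 dB.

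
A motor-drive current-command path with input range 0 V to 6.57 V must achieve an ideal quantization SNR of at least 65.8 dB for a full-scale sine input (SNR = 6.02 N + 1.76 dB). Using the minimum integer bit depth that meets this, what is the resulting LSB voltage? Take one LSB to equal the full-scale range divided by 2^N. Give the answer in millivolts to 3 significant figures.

3.21 mV

Span = 6.57 V.
6.02 N + 1.76 ≥ 65.8 gives N ≥ 10.638, so the minimum integer is 11.
Step size = 6.57/2048 V = 3.21 mV.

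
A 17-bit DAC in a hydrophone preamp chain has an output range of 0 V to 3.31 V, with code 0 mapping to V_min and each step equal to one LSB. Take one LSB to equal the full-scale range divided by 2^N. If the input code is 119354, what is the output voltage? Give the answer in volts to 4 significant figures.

3.014 V

Full-scale range = 3.31 V. LSB = 3.31 V / 2^17.
Output = V_min + (119354/131072) × range = 0 + 0.910599 × 3.31 V
      = 0 V + 3.01408 V = 3.01408 V.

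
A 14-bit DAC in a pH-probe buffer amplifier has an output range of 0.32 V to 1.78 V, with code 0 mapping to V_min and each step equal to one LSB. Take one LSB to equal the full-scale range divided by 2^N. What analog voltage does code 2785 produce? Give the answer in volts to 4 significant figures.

0.5682 V

Full-scale range = 1.78 V − (0.32 V) = 1.46 V. LSB = 1.46 V / 2^14.
V_out = V_min + code × LSB = 0.32 V + 2785 × 1.46 V / 16384
      = 0.32 V + 0.248175 V = 0.568175 V.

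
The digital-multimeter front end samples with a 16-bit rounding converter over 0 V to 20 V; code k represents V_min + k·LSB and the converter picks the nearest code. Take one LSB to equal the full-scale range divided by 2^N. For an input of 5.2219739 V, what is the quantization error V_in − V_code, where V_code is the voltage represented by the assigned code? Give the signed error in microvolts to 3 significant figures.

Span = 20 V. LSB = 20 V / 2^16 ≈ 305.2 µV.
(5.2219739 − (0)) / LSB = 5.2219739 × 65536/20 = 17111.3641. Nearest integer: k = 17111.
V_code = V_min + k × range/2^16 = 0 + 17111 × 20/65536 = 5.2218627930 V.
V_in − V_code = 5.2219739 − (5.2218627930) = +111 µV.

+111 µV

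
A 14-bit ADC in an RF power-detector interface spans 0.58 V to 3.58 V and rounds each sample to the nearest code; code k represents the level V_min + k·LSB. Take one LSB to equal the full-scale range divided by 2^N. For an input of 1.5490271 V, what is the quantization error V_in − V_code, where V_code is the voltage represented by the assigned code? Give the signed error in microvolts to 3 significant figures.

Span: 3.58 V − (0.58 V) = 3 V. LSB = 3 V / 2^14 ≈ 183.1 µV.
(V_in − V_min)/LSB = (1.5490271 − (0.58)) × 16384/3 = 5292.1800 → nearest code k = 5292.
Reconstructed level: 0.58 + 5292 × 3/16384 V = 1.5489941406 V.
e = 1.5490271 − (1.5489941406) = +33.0 µV.

+33.0 µV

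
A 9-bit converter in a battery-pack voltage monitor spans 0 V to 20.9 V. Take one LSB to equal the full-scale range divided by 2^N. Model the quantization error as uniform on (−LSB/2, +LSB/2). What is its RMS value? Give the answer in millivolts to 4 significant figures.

Full-scale range = 20.9 V.
LSB = 20.9 V ÷ 2^9 = 20.9/512 V = 40.8203 mV.
For a uniform distribution on [−LSB/2, +LSB/2], V_rms = LSB/√12 = 40.8203 mV/3.4641 = 11.78 mV.

11.78 mV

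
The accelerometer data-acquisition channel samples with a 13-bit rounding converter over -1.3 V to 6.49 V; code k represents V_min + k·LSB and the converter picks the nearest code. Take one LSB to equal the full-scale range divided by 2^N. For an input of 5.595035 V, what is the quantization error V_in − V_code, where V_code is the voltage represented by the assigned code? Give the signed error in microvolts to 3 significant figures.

Span: 6.49 V − (-1.3 V) = 7.79 V. LSB = 7.79 V / 2^13 ≈ 0.9509 mV.
Position in LSBs: (5.595035 − (-1.3)) × 8192/7.79 = 7250.8507; rounding gives k = 7251.
V_code = V_min + k × range/2^13 = -1.3 + 7251 × 7.79/8192 = 5.595177002 V.
Error = V_in − V_code = 5.595035 − (5.595177002) = −142 µV.

−142 µV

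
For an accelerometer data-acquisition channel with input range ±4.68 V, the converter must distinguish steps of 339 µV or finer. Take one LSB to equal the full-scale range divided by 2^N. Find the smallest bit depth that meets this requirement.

Span: 4.68 V − (-4.68 V) = 9.36 V.
Need 2^N ≥ 9.36 V / 339 µV = 27610 → N_min = 15.

15 bits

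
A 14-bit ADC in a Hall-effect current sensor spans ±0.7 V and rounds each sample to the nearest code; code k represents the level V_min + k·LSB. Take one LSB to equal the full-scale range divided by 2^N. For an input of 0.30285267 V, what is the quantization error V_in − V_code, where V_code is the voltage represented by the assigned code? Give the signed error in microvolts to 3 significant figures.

Range = 0.7 − (-0.7) = 1.4 V. LSB = 1.4 V / 2^14 ≈ 85.45 µV.
Position in LSBs: (0.30285267 − (-0.7)) × 16384/1.4 = 11736.2415; rounding gives k = 11736.
Reconstructed level: -0.7 + 11736 × 1.4/16384 V = 0.30283203125 V.
Error = V_in − V_code = 0.30285267 − (0.30283203125) = +20.6 µV.

+20.6 µV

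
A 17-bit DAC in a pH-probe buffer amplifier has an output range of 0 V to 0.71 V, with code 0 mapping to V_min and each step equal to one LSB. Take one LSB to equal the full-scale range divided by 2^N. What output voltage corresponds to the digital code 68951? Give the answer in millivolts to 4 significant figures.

373.5 mV

Range is 0.71 V. LSB = 0.71 V / 2^17.
V_out = V_min + code × LSB = 0 V + 68951 × 0.71 V / 131072
      = 0 V + 0.373499 V = 0.373499 V.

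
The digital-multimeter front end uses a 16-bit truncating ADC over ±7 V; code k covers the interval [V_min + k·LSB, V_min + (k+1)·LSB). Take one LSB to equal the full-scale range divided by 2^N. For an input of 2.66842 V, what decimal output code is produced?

45259

Full-scale range = 7 V − (-7 V) = 14 V. LSB = 14 V / 2^16 ≈ 213.6 µV.
(V_in − V_min) × 2^16/range = (2.66842 − (-7)) × 65536/14 = 45259.255.
Floor → code = 45259.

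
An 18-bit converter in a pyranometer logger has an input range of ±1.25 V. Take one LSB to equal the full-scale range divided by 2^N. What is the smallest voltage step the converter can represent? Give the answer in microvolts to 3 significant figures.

9.54 µV

Full-scale range = 1.25 V − (-1.25 V) = 2.5 V.
2^18 = 262144 levels.
Step size = 2.5/262144 V = 9.54 µV.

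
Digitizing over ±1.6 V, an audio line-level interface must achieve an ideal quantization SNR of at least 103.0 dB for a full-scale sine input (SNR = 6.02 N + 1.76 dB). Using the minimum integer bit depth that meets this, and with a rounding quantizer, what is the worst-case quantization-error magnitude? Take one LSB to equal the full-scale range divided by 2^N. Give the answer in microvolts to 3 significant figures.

12.2 µV

Range = 1.6 − (-1.6) = 3.2 V.
N ≥ (103.0 − 1.76)/6.02 = 16.817 → N_min = 17.
Step size = 3.2/131072 V = 24.414 µV.
|e|_max = LSB/2 = 12.2 µV.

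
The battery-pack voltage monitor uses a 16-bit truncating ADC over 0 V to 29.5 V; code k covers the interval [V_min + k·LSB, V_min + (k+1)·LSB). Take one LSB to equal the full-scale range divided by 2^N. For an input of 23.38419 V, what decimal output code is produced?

51949

Full-scale range = 29.5 V. LSB = 29.5 V / 2^16 ≈ 450.1 µV.
code = ⌊(V_in − V_min)/LSB⌋ = ⌊(V_in − V_min) × 2^16 / range⌋
     = ⌊(23.38419 − (0)) × 65536 / 29.5⌋ = ⌊23.38419 × 65536/29.5⌋
     = ⌊51949.365⌋ = 51949.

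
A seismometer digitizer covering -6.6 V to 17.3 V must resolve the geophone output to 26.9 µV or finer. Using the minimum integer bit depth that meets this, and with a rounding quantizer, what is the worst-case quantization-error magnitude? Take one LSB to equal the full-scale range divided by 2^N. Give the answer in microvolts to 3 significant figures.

11.4 µV

The full-scale span is 17.3 − (-6.6) = 23.9 V.
Need 2^N ≥ 23.9 V / 26.9 µV = 888500 → N_min = 20.
LSB = 23.9 V / 2^20 = 22.793 µV.
Max error for round-to-nearest is LSB/2 = 11.4 µV.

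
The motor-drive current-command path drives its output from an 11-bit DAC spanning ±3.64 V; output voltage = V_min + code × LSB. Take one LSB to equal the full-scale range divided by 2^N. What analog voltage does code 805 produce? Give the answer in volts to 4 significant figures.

-0.7785 V

Full-scale range = 3.64 V − (-3.64 V) = 7.28 V. LSB = 7.28 V / 2^11.
V_out = V_min + code × LSB = -3.64 V + 805 × 7.28 V / 2048
      = -3.64 + 2.86152 = -0.778477 V.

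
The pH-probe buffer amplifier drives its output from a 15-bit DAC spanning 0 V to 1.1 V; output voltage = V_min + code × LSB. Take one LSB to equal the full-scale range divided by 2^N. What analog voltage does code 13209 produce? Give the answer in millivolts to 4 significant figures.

Span = 1.1 V. LSB = 1.1 V / 2^15.
Output = V_min + (13209/32768) × range = 0 + 0.403107 × 1.1 V
      = 0 + 0.443417 = 0.443417 V.

443.4 mV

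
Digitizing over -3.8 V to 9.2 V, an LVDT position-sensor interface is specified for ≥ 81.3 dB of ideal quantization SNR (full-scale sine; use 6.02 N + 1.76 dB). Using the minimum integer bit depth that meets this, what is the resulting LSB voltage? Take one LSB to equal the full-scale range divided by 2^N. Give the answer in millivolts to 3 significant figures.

0.793 mV

The full-scale span is 9.2 − (-3.8) = 13 V.
N ≥ (81.3 − 1.76)/6.02 = 13.213 → N_min = 14.
One LSB is 13 V / 16384 = 0.793 mV.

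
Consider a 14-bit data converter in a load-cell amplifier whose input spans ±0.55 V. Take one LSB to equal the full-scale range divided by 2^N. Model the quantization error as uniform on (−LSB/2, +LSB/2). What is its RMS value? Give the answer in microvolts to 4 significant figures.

The full-scale span is 0.55 − (-0.55) = 1.1 V.
LSB = 1.1 V / 2^14 = 67.1387 µV.
For a uniform distribution on [−LSB/2, +LSB/2], V_rms = LSB/√12 = 67.1387 µV/3.4641 = 19.38 µV.

19.38 µV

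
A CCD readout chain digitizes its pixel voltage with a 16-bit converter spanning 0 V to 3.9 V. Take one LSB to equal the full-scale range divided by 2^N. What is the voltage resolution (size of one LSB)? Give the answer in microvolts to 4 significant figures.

59.51 µV

Span = 3.9 V.
2^16 = 65536 levels.
LSB = 3.9 V / 2^16 = 59.51 µV.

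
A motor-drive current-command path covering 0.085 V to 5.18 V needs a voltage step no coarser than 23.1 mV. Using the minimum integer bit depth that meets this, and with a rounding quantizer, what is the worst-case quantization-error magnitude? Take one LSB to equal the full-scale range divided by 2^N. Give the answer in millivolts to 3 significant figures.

9.95 mV

Full-scale range = 5.18 V − (0.085 V) = 5.095 V.
Required number of levels: 5.095/23.1 mV = 220.56; smallest N with 2^N ≥ that is 8.
LSB = 5.095 V / 2^8 = 19.902 mV.
|e|_max = LSB/2 = 9.95 mV.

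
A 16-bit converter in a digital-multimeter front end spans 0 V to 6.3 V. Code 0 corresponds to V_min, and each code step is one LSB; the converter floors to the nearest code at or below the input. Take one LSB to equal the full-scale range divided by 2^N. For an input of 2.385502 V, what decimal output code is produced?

Span = 6.3 V. LSB = 6.3 V / 2^16 ≈ 96.13 µV.
V_in − V_min = 2.385502 − (0) = 2.385502 V.
Divide by LSB: 2.385502 × 65536/6.3 = 24815.2792.
Truncating gives code 24815.

24815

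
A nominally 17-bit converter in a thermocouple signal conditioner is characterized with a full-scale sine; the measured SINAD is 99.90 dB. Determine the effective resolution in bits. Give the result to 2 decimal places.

16.30 bits

(99.90 − 1.76) / 6.02 = 98.14/6.02 = 16.3023 effective bits.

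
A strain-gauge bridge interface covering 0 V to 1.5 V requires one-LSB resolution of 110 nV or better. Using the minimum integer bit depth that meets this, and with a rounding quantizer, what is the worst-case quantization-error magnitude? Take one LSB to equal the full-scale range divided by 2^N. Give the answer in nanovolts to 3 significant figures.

Full-scale range = 1.5 V.
1.5 V / 110 nV = 1.364e7. Since 2^23 = 8388608 and 2^24 = 16777216, N = 24.
Step size = 1.5/16777216 V = 89.407 nV.
Half an LSB is 44.7 nV.

44.7 nV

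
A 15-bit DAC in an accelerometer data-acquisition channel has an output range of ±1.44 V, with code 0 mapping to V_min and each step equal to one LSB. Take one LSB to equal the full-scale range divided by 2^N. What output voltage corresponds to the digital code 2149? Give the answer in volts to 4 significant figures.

-1.251 V

Full-scale range = 1.44 V − (-1.44 V) = 2.88 V. LSB = 2.88 V / 2^15.
Output = V_min + (2149/32768) × range = -1.44 + 0.0655823 × 2.88 V
      = -1.44 V + 0.188877 V = -1.25112 V.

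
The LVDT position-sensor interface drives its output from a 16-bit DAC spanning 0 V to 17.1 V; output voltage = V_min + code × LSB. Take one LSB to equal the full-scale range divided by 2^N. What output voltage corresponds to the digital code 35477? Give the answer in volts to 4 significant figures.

9.257 V

V_FS = 17.1 V. LSB = 17.1 V / 2^16.
Output = V_min + (35477/65536) × range = 0 + 0.541336 × 17.1 V
      = 0 V + 9.25685 V = 9.25685 V.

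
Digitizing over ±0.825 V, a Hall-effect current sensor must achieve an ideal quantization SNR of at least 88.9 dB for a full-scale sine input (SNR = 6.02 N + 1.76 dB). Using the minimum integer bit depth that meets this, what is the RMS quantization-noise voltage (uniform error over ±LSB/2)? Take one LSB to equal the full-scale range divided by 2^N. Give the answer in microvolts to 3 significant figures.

Full-scale range = 0.825 V − (-0.825 V) = 1.65 V.
Required N = ⌈(88.9 − 1.76)/6.02⌉ = ⌈14.475⌉ = 15.
LSB = 1.65 V ÷ 2^15 = 1.65/32768 V = 50.354 µV.
RMS noise = LSB/√12 = 14.5 µV.

14.5 µV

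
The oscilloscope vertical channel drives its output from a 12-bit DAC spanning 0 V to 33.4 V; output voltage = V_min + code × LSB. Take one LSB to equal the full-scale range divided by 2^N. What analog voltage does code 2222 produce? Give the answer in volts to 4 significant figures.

Range is 33.4 V. LSB = 33.4 V / 2^12.
Output = V_min + (2222/4096) × range = 0 + 0.542480 × 33.4 V
      = 0 V + 18.1188 V = 18.1188 V.

18.12 V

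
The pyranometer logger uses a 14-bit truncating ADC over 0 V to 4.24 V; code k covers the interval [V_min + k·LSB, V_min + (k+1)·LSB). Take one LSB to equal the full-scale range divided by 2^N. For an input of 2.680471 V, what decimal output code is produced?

10357

V_FS = 4.24 V. LSB = 4.24 V / 2^14 ≈ 258.8 µV.
V_in − V_min = 2.680471 − (0) = 2.680471 V.
Divide by LSB: 2.680471 × 16384/4.24 = 10357.7445.
Truncating gives code 10357.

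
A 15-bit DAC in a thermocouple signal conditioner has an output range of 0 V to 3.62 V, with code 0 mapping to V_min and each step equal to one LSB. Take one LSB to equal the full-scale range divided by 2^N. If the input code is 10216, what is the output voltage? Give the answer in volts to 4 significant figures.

Full-scale range = 3.62 V. LSB = 3.62 V / 2^15.
V_out = V_min + code × LSB = 0 V + 10216 × 3.62 V / 32768
      = 0 V + 1.12860 V = 1.12860 V.

1.129 V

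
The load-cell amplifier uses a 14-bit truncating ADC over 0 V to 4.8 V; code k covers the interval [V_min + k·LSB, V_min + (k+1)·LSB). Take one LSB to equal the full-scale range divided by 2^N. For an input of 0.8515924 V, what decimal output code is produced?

2906

V_FS = 4.8 V. LSB = 4.8 V / 2^14 ≈ 293.0 µV.
code = ⌊(V_in − V_min)/LSB⌋ = ⌊(V_in − V_min) × 2^14 / range⌋
     = ⌊(0.8515924 − (0)) × 16384 / 4.8⌋ = ⌊0.8515924 × 16384/4.8⌋
     = ⌊2906.769⌋ = 2906.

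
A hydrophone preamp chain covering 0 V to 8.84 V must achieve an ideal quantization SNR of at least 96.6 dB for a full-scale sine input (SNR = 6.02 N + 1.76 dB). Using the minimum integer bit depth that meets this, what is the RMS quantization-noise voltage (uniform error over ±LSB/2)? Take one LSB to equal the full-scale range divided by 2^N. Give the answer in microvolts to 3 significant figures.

Span = 8.84 V.
6.02 N + 1.76 ≥ 96.6 gives N ≥ 15.754, so the minimum integer is 16.
LSB = 8.84 V / 2^16 = 134.89 µV.
V_rms = LSB/√12 = 38.9 µV.

38.9 µV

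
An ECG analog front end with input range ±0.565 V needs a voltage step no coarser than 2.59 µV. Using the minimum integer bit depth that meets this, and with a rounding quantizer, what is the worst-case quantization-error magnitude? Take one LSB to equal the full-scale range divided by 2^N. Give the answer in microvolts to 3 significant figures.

Range = 0.565 − (-0.565) = 1.13 V.
Levels needed ≥ 1.13/2.59 µV = 436300. 2^19 = 524288 suffices, so N_min = 19.
LSB = 1.13 V / 2^19 = 2.1553 µV.
|e|_max = LSB/2 = 1.08 µV.

1.08 µV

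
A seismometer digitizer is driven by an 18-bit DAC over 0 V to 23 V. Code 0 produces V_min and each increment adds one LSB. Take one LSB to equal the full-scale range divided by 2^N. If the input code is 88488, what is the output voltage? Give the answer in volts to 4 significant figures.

7.764 V

Full-scale range = 23 V. LSB = 23 V / 2^18.
V_out = V_min + code × LSB = 0 V + 88488 × 23 V / 262144
      = 0 V + 7.76376 V = 7.76376 V.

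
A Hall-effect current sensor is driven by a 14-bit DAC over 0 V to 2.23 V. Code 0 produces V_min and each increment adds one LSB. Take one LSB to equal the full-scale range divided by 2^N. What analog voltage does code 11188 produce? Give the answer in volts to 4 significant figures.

1.523 V

V_FS = 2.23 V. LSB = 2.23 V / 2^14.
V_out = 0 + 11188 × (2.23/16384) V
      = 0 + 1.52278 = 1.52278 V.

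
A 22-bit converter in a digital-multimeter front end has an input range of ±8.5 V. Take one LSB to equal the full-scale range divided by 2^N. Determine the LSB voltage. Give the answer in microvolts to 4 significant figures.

4.053 µV

Full-scale range = 8.5 V − (-8.5 V) = 17 V.
Number of codes = 2^22 = 4194304.
LSB = 17 V / 2^22 = 4.053 µV.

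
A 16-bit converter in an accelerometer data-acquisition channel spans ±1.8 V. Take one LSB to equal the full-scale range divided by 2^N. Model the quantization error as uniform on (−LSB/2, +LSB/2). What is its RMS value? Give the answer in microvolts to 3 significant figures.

Range = 1.8 − (-1.8) = 3.6 V.
LSB = 3.6 V ÷ 2^16 = 3.6/65536 V = 54.932 µV.
RMS of a uniform error over width LSB is LSB/√12 = 15.9 µV.

15.9 µV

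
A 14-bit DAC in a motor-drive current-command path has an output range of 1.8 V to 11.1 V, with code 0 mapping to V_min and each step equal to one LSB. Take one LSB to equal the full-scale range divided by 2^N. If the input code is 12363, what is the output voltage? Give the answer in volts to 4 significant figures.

Span: 11.1 V − (1.8 V) = 9.3 V. LSB = 9.3 V / 2^14.
V_out = V_min + code × LSB = 1.8 V + 12363 × 9.3 V / 16384
      = 1.8 + 7.01757 = 8.81757 V.

8.818 V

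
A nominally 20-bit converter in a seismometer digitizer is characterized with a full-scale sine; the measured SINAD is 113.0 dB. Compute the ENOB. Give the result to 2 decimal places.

18.48 bits

ENOB = (113.0 − 1.76)/6.02 = 18.4784 bits.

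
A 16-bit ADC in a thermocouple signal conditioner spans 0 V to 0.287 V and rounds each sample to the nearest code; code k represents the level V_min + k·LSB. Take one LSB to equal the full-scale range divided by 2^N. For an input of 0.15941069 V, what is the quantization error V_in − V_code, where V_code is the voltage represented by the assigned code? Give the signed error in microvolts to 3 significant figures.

+0.793 µV

V_FS = 0.287 V. LSB = 0.287 V / 2^16 ≈ 4.379 µV.
(0.15941069 − (0)) / LSB = 0.15941069 × 65536/0.287 = 36401.1811. Nearest integer: k = 36401.
V_code = V_min + k × range/2^16 = 0 + 36401 × 0.287/65536 = 0.15940989685 V.
e = 0.15941069 − (0.15940989685) = +0.793 µV.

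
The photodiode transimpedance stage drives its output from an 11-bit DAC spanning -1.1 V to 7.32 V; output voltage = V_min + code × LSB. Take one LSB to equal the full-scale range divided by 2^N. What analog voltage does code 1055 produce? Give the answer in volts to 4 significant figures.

3.237 V

Full-scale range = 7.32 V − (-1.1 V) = 8.42 V. LSB = 8.42 V / 2^11.
V_out = -1.1 + 1055 × (8.42/2048) V
      = -1.1 V + 4.33745 V = 3.23745 V.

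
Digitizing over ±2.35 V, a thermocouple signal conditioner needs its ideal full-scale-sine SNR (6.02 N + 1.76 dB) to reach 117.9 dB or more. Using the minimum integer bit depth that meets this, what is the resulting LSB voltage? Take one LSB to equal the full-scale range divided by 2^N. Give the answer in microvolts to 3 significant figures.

4.48 µV

Range = 2.35 − (-2.35) = 4.7 V.
Solving 6.02 N ≥ 117.9 − 1.76: N ≥ 19.292. Round up → N = 20.
One LSB is 4.7 V / 1048576 = 4.48 µV.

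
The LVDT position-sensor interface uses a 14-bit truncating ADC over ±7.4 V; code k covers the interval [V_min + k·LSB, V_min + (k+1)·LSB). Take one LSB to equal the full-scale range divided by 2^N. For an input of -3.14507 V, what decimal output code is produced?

The full-scale span is 7.4 − (-7.4) = 14.8 V. LSB = 14.8 V / 2^14 ≈ 0.9033 mV.
(V_in − V_min) × 2^14/range = (-3.14507 − (-7.4)) × 16384/14.8 = 4710.323.
Floor → code = 4710.

4710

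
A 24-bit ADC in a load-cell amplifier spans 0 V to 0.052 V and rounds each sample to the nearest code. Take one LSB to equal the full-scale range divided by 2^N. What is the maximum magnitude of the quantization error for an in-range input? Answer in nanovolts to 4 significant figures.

Full-scale range = 0.052 V.
LSB = 0.052 V ÷ 2^24 = 0.052/16777216 V = 3.09944 nV.
Worst-case error for round-to-nearest is half an LSB: 1.550 nV.

1.550 nV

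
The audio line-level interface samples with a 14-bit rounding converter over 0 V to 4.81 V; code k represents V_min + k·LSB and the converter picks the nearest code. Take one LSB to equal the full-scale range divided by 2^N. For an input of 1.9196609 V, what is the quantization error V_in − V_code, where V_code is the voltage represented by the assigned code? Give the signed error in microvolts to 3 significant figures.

−52.8 µV

Full-scale range = 4.81 V. LSB = 4.81 V / 2^14 ≈ 293.6 µV.
Position in LSBs: (1.9196609 − (0)) × 16384/4.81 = 6538.8200; rounding gives k = 6539.
V_code = V_min + k × range/2^14 = 0 + 6539 × 4.81/16384 = 1.9197137451 V.
V_in − V_code = 1.9196609 − (1.9197137451) = −52.8 µV.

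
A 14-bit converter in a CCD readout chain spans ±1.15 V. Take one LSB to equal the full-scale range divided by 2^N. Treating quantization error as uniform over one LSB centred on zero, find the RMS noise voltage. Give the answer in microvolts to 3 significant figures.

Span: 1.15 V − (-1.15 V) = 2.3 V.
LSB = 2.3 V ÷ 2^14 = 2.3/16384 V = 140.38 µV.
RMS of a uniform error over width LSB is LSB/√12 = 40.5 µV.

40.5 µV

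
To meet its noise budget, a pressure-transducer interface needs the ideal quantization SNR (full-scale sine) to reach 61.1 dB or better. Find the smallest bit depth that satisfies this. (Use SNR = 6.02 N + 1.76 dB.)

Required N = ⌈(61.1 − 1.76)/6.02⌉ = ⌈9.857⌉ = 10.

10 bits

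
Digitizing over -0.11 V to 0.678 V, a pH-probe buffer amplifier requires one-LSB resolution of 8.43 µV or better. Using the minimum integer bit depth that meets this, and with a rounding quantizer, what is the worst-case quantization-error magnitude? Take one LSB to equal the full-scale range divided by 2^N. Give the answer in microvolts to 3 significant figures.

Span: 0.678 V − (-0.11 V) = 0.788 V.
Required number of levels: 0.788/8.43 µV = 93476; smallest N with 2^N ≥ that is 17.
LSB = 0.788 V ÷ 2^17 = 0.788/131072 V = 6.0120 µV.
Max error for round-to-nearest is LSB/2 = 3.01 µV.

3.01 µV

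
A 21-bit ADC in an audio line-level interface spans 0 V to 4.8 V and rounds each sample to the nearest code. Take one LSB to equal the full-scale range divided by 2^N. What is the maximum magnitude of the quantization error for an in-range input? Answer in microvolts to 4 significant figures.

1.144 µV

Full-scale range = 4.8 V.
LSB = 4.8 V / 2^21 = 2.28882 µV.
Worst-case error for round-to-nearest is half an LSB: 1.144 µV.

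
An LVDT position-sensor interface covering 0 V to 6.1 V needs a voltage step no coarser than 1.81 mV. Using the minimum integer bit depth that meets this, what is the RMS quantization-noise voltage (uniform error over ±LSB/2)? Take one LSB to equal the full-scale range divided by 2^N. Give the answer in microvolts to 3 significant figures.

430 µV

Full-scale range = 6.1 V.
Levels needed ≥ 6.1/1.81 mV = 3370. 2^12 = 4096 suffices, so N_min = 12.
One LSB is 6.1 V / 4096 = 1.4893 mV.
RMS noise = LSB/√12 = 430 µV.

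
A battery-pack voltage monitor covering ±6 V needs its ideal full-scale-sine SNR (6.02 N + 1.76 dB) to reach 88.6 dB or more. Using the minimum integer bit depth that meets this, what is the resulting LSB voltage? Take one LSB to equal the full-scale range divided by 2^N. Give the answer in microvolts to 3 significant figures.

Span: 6 V − (-6 V) = 12 V.
Required N = ⌈(88.6 − 1.76)/6.02⌉ = ⌈14.425⌉ = 15.
LSB = 12 V ÷ 2^15 = 12/32768 V = 366 µV.

366 µV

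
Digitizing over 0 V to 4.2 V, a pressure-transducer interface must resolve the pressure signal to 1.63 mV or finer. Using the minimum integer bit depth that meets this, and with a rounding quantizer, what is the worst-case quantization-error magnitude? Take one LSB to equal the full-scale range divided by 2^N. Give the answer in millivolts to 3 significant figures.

0.513 mV

Full-scale range = 4.2 V.
Required number of levels: 4.2/1.63 mV = 2576.7; smallest N with 2^N ≥ that is 12.
Step size = 4.2/4096 V = 1.0254 mV.
Half an LSB is 0.513 mV.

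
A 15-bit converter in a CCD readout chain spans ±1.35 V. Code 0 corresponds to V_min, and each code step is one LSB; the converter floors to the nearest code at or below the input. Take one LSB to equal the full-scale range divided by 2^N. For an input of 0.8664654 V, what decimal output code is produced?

Span: 1.35 V − (-1.35 V) = 2.7 V. LSB = 2.7 V / 2^15 ≈ 82.40 µV.
(V_in − V_min) × 2^15/range = (0.8664654 − (-1.35)) × 32768/2.7 = 26899.681.
Floor → code = 26899.

26899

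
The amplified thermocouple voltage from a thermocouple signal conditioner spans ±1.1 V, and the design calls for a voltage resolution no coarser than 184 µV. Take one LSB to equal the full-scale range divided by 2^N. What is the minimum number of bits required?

Full-scale range = 1.1 V − (-1.1 V) = 2.2 V.
Required number of levels: 2.2/184 µV = 11957; smallest N with 2^N ≥ that is 14.

14 bits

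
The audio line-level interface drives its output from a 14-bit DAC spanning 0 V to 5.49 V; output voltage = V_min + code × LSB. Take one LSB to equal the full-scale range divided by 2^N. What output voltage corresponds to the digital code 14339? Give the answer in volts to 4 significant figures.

Span = 5.49 V. LSB = 5.49 V / 2^14.
Output = V_min + (14339/16384) × range = 0 + 0.875183 × 5.49 V
      = 0 V + 4.80476 V = 4.80476 V.

4.805 V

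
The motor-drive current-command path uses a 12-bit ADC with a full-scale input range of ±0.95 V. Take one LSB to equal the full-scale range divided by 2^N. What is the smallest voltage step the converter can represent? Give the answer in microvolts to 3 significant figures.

464 µV

The full-scale span is 0.95 − (-0.95) = 1.9 V.
Number of codes = 2^12 = 4096.
LSB = 1.9 V ÷ 2^12 = 1.9/4096 V = 464 µV.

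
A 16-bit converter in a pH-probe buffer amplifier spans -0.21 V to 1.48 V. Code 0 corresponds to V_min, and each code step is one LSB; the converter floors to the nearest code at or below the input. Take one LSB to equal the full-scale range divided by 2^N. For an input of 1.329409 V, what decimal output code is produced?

The full-scale span is 1.48 − (-0.21) = 1.69 V. LSB = 1.69 V / 2^16 ≈ 25.79 µV.
code = ⌊(V_in − V_min)/LSB⌋ = ⌊(V_in − V_min) × 2^16 / range⌋
     = ⌊(1.329409 − (-0.21)) × 65536 / 1.69⌋ = ⌊1.539409 × 65536/1.69⌋
     = ⌊59696.277⌋ = 59696.

59696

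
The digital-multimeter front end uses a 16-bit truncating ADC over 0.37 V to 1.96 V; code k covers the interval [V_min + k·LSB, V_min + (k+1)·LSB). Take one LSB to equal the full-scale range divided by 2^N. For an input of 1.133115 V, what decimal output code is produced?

Full-scale range = 1.96 V − (0.37 V) = 1.59 V. LSB = 1.59 V / 2^16 ≈ 24.26 µV.
code = ⌊(V_in − V_min)/LSB⌋ = ⌊(V_in − V_min) × 2^16 / range⌋
     = ⌊(1.133115 − (0.37)) × 65536 / 1.59⌋ = ⌊0.763115 × 65536/1.59⌋
     = ⌊31453.777⌋ = 31453.

31453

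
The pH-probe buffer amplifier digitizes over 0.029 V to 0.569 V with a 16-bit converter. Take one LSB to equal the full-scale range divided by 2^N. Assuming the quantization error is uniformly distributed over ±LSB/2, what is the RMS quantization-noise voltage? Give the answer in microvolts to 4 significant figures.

Span: 0.569 V − (0.029 V) = 0.54 V.
One LSB is 0.54 V / 65536 = 8.23975 µV.
V_rms = LSB/√12 = 8.23975 µV / √12 = 2.379 µV.

2.379 µV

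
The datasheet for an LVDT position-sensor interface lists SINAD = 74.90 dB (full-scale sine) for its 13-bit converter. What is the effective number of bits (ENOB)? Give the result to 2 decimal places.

ENOB = (74.90 − 1.76)/6.02 = 12.1495 bits.

12.15 bits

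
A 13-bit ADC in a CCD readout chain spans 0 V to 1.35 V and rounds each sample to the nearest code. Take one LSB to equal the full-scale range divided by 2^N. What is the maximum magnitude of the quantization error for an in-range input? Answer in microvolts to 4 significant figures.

V_FS = 1.35 V.
Step size = 1.35/8192 V = 164.795 µV.
A rounding quantizer has |error| ≤ LSB/2 = 82.40 µV.

82.40 µV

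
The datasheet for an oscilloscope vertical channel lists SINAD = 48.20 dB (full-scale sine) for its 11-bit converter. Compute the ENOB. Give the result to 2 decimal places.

Inverting SNR = 6.02 N + 1.76: N_eff = (48.20 − 1.76)/6.02 = 7.7143.

7.71 bits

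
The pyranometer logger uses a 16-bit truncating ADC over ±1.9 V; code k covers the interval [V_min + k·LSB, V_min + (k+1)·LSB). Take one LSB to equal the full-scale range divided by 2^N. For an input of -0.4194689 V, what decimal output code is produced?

Span: 1.9 V − (-1.9 V) = 3.8 V. LSB = 3.8 V / 2^16 ≈ 57.98 µV.
(V_in − V_min) × 2^16/range = (-0.4194689 − (-1.9)) × 65536/3.8 = 25533.707.
Floor → code = 25533.

25533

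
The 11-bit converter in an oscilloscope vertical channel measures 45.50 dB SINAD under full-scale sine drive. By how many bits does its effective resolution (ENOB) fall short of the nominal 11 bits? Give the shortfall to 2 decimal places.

N_eff = (45.50 − 1.76)/6.02 = 7.2658 bits.
11 − 7.2658 = 3.73 bits below nominal.

3.73 bits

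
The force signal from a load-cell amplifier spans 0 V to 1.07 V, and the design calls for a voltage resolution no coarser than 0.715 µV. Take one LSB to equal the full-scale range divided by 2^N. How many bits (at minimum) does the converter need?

21 bits

Range is 1.07 V.
1.07 V / 0.715 µV = 1.497e6. Since 2^20 = 1048576 and 2^21 = 2097152, N = 21.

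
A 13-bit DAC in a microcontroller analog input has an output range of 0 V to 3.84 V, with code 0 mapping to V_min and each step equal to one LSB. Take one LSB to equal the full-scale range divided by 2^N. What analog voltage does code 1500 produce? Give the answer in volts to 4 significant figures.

Full-scale range = 3.84 V. LSB = 3.84 V / 2^13.
V_out = 0 + 1500 × (3.84/8192) V
      = 0 V + 0.703125 V = 0.703125 V.

0.7031 V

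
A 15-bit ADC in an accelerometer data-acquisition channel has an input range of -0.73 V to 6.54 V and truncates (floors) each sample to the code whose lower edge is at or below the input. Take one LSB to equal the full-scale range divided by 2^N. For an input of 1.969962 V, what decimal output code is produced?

12169

The full-scale span is 6.54 − (-0.73) = 7.27 V. LSB = 7.27 V / 2^15 ≈ 221.9 µV.
V_in − V_min = 1.969962 − (-0.73) = 2.699962 V.
Divide by LSB: 2.699962 × 32768/7.27 = 12169.5124.
Truncating gives code 12169.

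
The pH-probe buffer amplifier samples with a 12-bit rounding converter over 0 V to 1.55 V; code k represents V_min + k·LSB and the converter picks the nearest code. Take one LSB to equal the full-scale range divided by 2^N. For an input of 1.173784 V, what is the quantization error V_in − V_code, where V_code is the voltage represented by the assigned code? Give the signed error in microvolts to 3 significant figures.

Full-scale range = 1.55 V. LSB = 1.55 V / 2^12 ≈ 378.4 µV.
(V_in − V_min)/LSB = (1.173784 − (0)) × 4096/1.55 = 3101.8189 → nearest code k = 3102.
V_code = 0 + (3102/4096) × 1.55 = 1.173852539 V.
Error = V_in − V_code = 1.173784 − (1.173852539) = −68.5 µV.

−68.5 µV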